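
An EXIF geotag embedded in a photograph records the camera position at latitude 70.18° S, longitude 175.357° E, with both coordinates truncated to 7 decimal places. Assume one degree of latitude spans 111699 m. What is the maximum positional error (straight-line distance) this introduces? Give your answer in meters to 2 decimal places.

0.01 meters

Truncating at 7 decimal places can drop up to a full unit in the last place, so each coordinate may be off by as much as 1e-07°.
North–south component: 1e-07° × 111699 = 0.0111699 m.
East–west component at 70.18°: 1e-07° × 111699 × cos 70.18° ≈ 1e-07 × 37873.4 ≈ 0.00378734 m.
Combining orthogonally: (0.0111699² + 0.00378734²)^½ ≈ 0.0117945 m.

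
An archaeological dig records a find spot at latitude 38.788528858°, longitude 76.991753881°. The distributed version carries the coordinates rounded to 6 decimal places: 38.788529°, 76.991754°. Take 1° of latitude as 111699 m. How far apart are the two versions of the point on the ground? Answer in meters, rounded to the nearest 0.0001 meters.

0.0189 meters

Δlat = 38.788528858 − 38.788529 = -0.000000142°; Δlon = 76.991753881 − 76.991754 = -0.000000119°.
North–south shift: -0.000000142 × 111699 = -0.0158613 m.
E–W at 38.7885°: -0.000000119° × 111699 × cos 38.7885° = -0.000000119 × 111699 × 0.7795 ≈ -0.0103608 m.
Distance: √(0.0158613² + 0.0103608²) ≈ 0.0189453 m.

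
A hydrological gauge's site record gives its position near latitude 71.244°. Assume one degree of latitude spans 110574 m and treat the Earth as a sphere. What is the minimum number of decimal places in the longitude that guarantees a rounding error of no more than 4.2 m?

4 decimal places

At 71.244° one degree of longitude covers 110574 × cos 71.244° ≈ 110574 × 0.3215 ≈ 35553.8 m.
With N decimal places the half-ulp bound is 0.5·10⁻ᴺ°, or 0.5·10⁻ᴺ × 35553.8 m on the ground.
Need 0.5 × 35553.8 × 10⁻ᴺ ≤ 4.2 → 10⁻ᴺ ≤ 2.363e-04, so N ≥ 3.63.
So 4 decimal places suffice (1.78 m); 3 would allow up to 17.8 m.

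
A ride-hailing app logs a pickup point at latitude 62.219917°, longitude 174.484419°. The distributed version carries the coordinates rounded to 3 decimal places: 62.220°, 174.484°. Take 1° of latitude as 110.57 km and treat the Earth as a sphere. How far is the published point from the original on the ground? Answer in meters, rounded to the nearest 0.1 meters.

23.5 meters

The latitude changed by -0.000083° and the longitude by +0.000419°.
N–S: -0.000083° × 110570 m/° = -9.17731 m.
E–W at 62.22°: 0.000419° × 110570 × cos 62.22° = 0.000419 × 110570 × 0.4661 ≈ 21.5928 m.
Combined displacement = (9.17731² + 21.5928²)^½ ≈ 23.4622 m.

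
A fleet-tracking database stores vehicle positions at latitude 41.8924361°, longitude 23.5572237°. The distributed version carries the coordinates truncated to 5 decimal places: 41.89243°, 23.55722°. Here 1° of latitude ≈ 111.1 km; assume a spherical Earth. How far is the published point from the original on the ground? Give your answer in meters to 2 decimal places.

Δlat = 41.8924361 − 41.89243 = +0.0000061°; Δlon = 23.5572237 − 23.55722 = +0.0000037°.
N–S: 0.0000061° × 111100 m/° = 0.67771 m.
East–west at this latitude: 0.0000037° × 111100 × cos 41.8924° ≈ 0.0000037 × 82702.8 = 0.306 m.
Combined displacement = (0.67771² + 0.306²)^½ ≈ 0.743591 m.

0.74 meters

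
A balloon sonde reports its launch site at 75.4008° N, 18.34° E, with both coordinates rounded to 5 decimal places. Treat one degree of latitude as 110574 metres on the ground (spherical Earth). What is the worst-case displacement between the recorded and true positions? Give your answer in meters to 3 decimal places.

Rounding to 5 decimal places leaves each coordinate within ±5e-06° of the true value.
Latitude error → 5e-06 × 110574 = 0.55287 m along the meridian.
East–west component at 75.4008°: 5e-06° × 110574 × cos 75.4008° ≈ 5e-06 × 27870.8 ≈ 0.139354 m.
The two errors are perpendicular, so the maximum displacement is √(0.55287² + 0.139354²) ≈ 0.570162 m.

0.570 meters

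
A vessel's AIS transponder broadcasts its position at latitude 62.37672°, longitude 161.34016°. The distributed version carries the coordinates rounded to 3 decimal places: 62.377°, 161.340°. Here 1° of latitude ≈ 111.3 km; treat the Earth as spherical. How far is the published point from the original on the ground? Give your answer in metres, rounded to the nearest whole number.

32 metres

The latitude changed by -0.00028° and the longitude by +0.00016°.
North–south shift: -0.00028 × 111300 = -31.164 m.
East–west at this latitude: 0.00016° × 111300 × cos 62.377° ≈ 0.00016 × 51604.4 = 8.25671 m.
Combined displacement = (31.164² + 8.25671²)^½ ≈ 32.2392 m.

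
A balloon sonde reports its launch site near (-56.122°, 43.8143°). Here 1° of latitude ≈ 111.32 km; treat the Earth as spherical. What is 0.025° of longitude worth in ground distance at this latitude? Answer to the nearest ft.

5090 ft

At 56.122° a degree of longitude is 111320 × cos 56.122° ≈ 62052.7 m, so 0.025° corresponds to 1551.32 m.
In feet: 1551.32 m ÷ 0.3048 ≈ 5089.6 ft.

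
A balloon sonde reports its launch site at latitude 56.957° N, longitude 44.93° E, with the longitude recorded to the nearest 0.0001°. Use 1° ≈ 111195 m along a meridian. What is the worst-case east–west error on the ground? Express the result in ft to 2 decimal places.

9.95 ft

Rounding to 4 decimal places leaves the longitude within ±5e-05° of the true value.
Parallels shrink by cos φ, so at 56.957° a degree of longitude is 111195 × 0.5453 ≈ 60631.1 m.
So at most 5e-05° × 60631.1 ≈ 3.03156 m east–west.
Converting: 3.03156 m × 3.2808 ft/m ≈ 9.946 ft.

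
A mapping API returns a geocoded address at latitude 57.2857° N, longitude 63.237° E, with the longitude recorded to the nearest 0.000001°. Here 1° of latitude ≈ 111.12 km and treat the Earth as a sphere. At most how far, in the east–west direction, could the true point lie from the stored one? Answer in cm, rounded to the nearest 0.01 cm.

3.00 cm

Rounding to 6 decimal places leaves the longitude within ±5e-07° of the true value.
Parallels shrink by cos φ, so at 57.2857° a degree of longitude is 111120 × 0.5405 ≈ 60054.8 m.
East–west error: 5e-07° × 60054.8 m/° ≈ 0.0300274 m.
That is 0.0300274 m = 3.0027 cm.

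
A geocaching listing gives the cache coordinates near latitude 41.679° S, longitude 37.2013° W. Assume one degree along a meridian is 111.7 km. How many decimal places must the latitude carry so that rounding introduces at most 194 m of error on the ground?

3

One degree of latitude covers 111700 m.
N decimal places → at most half a unit in the last place, 0.5 × 10⁻ᴺ° = 111700/2 × 10⁻ᴺ m.
Need 0.5 × 111700 × 10⁻ᴺ ≤ 194 → 10⁻ᴺ ≤ 3.474e-03, so N ≥ 2.46.
At 2 places the error can reach 558 m, but 3 places keeps it to 55.9 m.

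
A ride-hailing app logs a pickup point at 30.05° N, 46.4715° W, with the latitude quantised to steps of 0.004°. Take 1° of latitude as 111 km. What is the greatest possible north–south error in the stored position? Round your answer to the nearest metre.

With a 0.004° grid the true value lies within half a step, ±0.004°/2 = ±0.002°, of the stored one.
Along the meridian that is 0.002° × 111000 m/° = 222 m.

222 metres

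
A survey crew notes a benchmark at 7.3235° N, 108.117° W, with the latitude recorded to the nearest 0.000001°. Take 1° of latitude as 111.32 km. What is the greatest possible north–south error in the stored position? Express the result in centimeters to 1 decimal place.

5.6 centimeters

Rounding to 6 decimal places leaves the latitude within ±5e-07° of the true value.
Along the meridian that is 5e-07° × 111320 m/° = 0.05566 m.
That is 0.05566 m = 5.566 cm.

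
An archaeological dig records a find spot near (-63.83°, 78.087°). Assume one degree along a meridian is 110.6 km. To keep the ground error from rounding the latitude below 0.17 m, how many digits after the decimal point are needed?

6 decimal places

One degree of latitude covers 110600 m.
With N decimal places the half-ulp bound is 0.5·10⁻ᴺ°, or 0.5·10⁻ᴺ × 110600 m on the ground.
Setting 55300 × 10⁻ᴺ ≤ 0.17 gives 10ᴺ ≥ 3.253e+05, i.e. N ≥ 5.51.
At 5 places the error can reach 0.553 m, but 6 places keeps it to 0.0553 m.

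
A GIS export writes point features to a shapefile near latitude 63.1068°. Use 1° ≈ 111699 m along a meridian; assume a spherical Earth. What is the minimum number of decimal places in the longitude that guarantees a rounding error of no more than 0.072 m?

At 63.1068° one degree of longitude covers 111699 × cos 63.1068° ≈ 111699 × 0.4523 ≈ 50524.7 m.
N decimal places → at most half a unit in the last place, 0.5 × 10⁻ᴺ° = 50524.7/2 × 10⁻ᴺ m.
Need 0.5 × 50524.7 × 10⁻ᴺ ≤ 0.072 → 10⁻ᴺ ≤ 2.850e-06, so N ≥ 5.55.
At 5 places the error can reach 0.253 m, but 6 places keeps it to 0.0253 m.

6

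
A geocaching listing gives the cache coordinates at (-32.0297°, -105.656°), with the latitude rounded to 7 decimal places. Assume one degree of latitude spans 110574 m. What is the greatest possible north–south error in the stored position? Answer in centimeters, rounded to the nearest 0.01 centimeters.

Rounding to 7 decimal places leaves the latitude within ±5e-08° of the true value.
North–south distance: 5e-08° × 110574 m/° = 0.0055287 m.
That is 0.0055287 m = 0.55287 cm.

0.55 centimeters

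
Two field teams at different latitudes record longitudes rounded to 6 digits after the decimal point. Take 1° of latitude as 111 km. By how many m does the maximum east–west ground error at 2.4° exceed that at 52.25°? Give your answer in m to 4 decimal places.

0.0215 m

Rounding to 6 decimal places leaves the longitude within ±5e-07° of the true value.
At 2.4°: 5e-07° × 111000 × cos 2.4° = 5e-07 × 111000 × 0.9991 ≈ 0.055451 m.
At 52.25°: 5e-07° × 111000 × cos 52.25° = 5e-07 × 111000 × 0.6122 ≈ 0.033978 m.
So the lower-latitude error exceeds the higher by 0.055451 − 0.033978 = 0.021473 m.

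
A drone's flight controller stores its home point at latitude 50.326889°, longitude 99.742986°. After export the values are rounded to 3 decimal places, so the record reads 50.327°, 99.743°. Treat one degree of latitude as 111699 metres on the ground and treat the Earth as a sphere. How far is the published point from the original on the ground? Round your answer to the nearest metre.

The latitude changed by -0.000111° and the longitude by -0.000014°.
N–S: -0.000111° × 111699 m/° = -12.3986 m.
E–W at 50.327°: -0.000014° × 111699 × cos 50.327° = -0.000014 × 111699 × 0.6384 ≈ -0.998329 m.
Hypotenuse of the two orthogonal shifts: √(12.3986² + 0.998329²) = 12.4387 m.

12 metres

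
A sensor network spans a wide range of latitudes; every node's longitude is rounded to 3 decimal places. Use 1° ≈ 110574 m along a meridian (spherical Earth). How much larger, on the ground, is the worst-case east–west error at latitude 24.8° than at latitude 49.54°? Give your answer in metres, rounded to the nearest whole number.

Rounding to 3 decimal places leaves the longitude within ±0.0005° of the true value.
Error at 24.8° = 0.0005° × 110574 × cos 24.8° ≈ 55.287 × 0.9078 = 50.188 m.
At 49.54°: 0.0005° × 110574 × cos 49.54° = 0.0005 × 110574 × 0.6489 ≈ 35.877 m.
So the lower-latitude error exceeds the higher by 50.188 − 35.877 = 14.312 m.

14 metres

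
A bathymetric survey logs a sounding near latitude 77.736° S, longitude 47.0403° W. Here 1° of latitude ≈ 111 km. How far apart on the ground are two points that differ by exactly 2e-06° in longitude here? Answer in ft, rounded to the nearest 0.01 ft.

One degree of longitude here spans 111000 × cos 77.736° = 111000 × 0.2124 ≈ 23578.2 m; 2e-06° of that is 0.0471565 m.
In feet: 0.0471565 m ÷ 0.3048 ≈ 0.15471 ft.

0.15 ft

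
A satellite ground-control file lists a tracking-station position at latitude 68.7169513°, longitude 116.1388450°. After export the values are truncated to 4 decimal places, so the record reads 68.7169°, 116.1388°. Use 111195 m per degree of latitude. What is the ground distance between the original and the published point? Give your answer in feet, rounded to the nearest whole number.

20 feet

Δlat = 68.7169513 − 68.7169 = +0.0000513°; Δlon = 116.1388450 − 116.1388 = +0.0000450°.
North–south shift: 0.0000513 × 111195 = 5.7043 m.
East–west at this latitude: 0.0000450° × 111195 × cos 68.7169° ≈ 0.0000450 × 40361.2 = 1.81625 m.
Distance: √(5.7043² + 1.81625²) ≈ 5.98647 m.
Converting: 5.98647 m × 3.2808 ft/m ≈ 19.641 ft.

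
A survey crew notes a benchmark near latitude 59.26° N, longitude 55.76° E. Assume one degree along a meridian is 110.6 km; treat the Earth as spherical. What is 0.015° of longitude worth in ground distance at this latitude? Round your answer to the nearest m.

At 59.26° a degree of longitude is 110600 × cos 59.26° ≈ 56532.4 m, so 0.015° corresponds to 847.986 m.

848 m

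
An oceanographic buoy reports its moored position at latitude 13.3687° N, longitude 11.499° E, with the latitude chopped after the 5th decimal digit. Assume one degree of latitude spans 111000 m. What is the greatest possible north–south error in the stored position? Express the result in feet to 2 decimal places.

Truncating at 5 decimal places can drop up to a full unit in the last place, so the latitude may be off by as much as 1e-05°.
North–south distance: 1e-05° × 111000 m/° = 1.11 m.
Converting: 1.11 m × 3.2808 ft/m ≈ 3.6417 ft.

3.64 feet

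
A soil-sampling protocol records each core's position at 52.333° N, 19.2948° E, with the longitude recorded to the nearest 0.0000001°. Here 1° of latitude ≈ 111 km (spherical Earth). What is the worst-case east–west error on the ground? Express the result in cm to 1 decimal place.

Rounding to 7 decimal places leaves the longitude within ±5e-08° of the true value.
Parallels shrink by cos φ, so at 52.333° a degree of longitude is 111000 × 0.6111 ≈ 67828.9 m.
Maximum E–W displacement: 5e-08 × 67828.9 = 0.00339145 m.
That is 0.00339145 m = 0.33914 cm.

0.3 cm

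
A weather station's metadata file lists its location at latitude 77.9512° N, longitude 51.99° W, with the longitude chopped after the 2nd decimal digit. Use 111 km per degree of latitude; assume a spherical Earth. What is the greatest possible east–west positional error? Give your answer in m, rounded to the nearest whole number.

Truncating at 2 decimal places can drop up to a full unit in the last place, so the longitude may be off by as much as 0.01°.
At latitude 77.9512° a degree of longitude spans 111000 m × cos 77.9512° = 111000 × 0.2087 ≈ 23170.7 m.
So at most 0.01° × 23170.7 ≈ 231.707 m east–west.

232 m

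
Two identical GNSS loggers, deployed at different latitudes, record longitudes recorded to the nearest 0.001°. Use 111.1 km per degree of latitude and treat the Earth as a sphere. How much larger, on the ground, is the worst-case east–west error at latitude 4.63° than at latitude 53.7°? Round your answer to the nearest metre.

22 metres

Rounding to 3 decimal places leaves the longitude within ±0.0005° of the true value.
At 4.63°: 0.0005° × 111100 × cos 4.63° = 0.0005 × 111100 × 0.9967 ≈ 55.369 m.
At 53.7°: 0.0005° × 111100 × cos 53.7° = 0.0005 × 111100 × 0.5920 ≈ 32.886 m.
So the lower-latitude error exceeds the higher by 55.369 − 32.886 = 22.482 m.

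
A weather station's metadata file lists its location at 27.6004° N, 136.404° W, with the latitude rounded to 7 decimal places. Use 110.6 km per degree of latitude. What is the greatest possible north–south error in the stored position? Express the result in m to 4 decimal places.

Rounding to 7 decimal places leaves the latitude within ±5e-08° of the true value.
Along the meridian that is 5e-08° × 110600 m/° = 0.00553 m.

0.0055 m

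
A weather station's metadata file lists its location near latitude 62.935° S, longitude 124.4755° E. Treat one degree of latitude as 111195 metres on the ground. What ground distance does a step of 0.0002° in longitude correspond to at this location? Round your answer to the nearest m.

One degree of longitude here spans 111195 × cos 62.935° = 111195 × 0.4550 ≈ 50593.8 m; 0.0002° of that is 10.1188 m.

10 m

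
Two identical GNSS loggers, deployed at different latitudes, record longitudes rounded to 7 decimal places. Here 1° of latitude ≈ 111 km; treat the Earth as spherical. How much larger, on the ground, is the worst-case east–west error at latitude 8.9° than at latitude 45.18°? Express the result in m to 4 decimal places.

Rounding to 7 decimal places leaves the longitude within ±5e-08° of the true value.
At 8.9°: 5e-08° × 111000 × cos 8.9° = 5e-08 × 111000 × 0.9880 ≈ 0.0054832 m.
Error at 45.18° = 5e-08° × 111000 × cos 45.18° ≈ 0.00555 × 0.7049 = 0.0039121 m.
Difference: 0.0054832 − 0.0039121 = 0.0015711 m.

0.0016 m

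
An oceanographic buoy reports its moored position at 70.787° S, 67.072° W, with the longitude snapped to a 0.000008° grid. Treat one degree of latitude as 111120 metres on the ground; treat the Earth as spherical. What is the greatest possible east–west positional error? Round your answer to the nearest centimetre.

With a 0.000008° grid the true value lies within half a step, ±0.000008°/2 = ±4e-06°, of the stored one.
One degree of longitude at 70.787° is 111120 × cos 70.787° ≈ 111120 × 0.3291 = 36567.5 m.
So at most 4e-06° × 36567.5 ≈ 0.14627 m east–west.
That is 0.14627 m = 14.627 cm.

15 centimetres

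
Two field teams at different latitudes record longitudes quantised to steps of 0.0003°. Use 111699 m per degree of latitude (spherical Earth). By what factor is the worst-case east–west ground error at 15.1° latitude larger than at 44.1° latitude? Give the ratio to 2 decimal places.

1.34

With a 0.0003° grid the true value lies within half a step, ±0.0003°/2 = ±0.00015°, of the stored one.
Error at 15.1° = 0.00015° × 111699 × cos 15.1° ≈ 16.755 × 0.9655 = 16.176 m.
Error at 44.1° = 0.00015° × 111699 × cos 44.1° ≈ 16.755 × 0.7181 = 12.032 m.
The ratio reduces to cos 15.1° / cos 44.1° = 0.9655/0.7181 ≈ 1.3444.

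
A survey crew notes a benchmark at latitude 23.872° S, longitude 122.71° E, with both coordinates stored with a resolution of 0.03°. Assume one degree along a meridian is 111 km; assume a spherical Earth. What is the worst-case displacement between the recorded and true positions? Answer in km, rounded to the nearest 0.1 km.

With a 0.03° grid the true value lies within half a step, ±0.03°/2 = ±0.015°, of the stored one.
North–south component: 0.015° × 111000 = 1665 m.
Longitude error → 0.015 × 111000 × cos 23.872° = 0.015 × 111000 × 0.9145 ≈ 1522.56 m.
Combining orthogonally: (1665² + 1522.56²)^½ ≈ 2256.2 m.
That is 2256.2 m = 2.2562 km.

2.3 km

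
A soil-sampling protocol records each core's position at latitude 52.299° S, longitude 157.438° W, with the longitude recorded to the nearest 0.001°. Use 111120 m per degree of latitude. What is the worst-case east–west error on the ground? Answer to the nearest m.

Rounding to 3 decimal places leaves the longitude within ±0.0005° of the true value.
One degree of longitude at 52.299° is 111120 × cos 52.299° ≈ 111120 × 0.6115 = 67954.4 m.
So at most 0.0005° × 67954.4 ≈ 33.9772 m east–west.

34 m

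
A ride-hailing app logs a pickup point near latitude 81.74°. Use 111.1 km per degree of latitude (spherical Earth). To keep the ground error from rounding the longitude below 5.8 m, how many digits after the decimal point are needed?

At 81.74° one degree of longitude covers 111100 × cos 81.74° ≈ 111100 × 0.1437 ≈ 15961.2 m.
Rounding to N decimal places gives at most 0.5 × 10⁻ᴺ degrees of error, i.e. 0.5 × 10⁻ᴺ × 15961.2 m.
Need 0.5 × 15961.2 × 10⁻ᴺ ≤ 5.8 → 10⁻ᴺ ≤ 7.268e-04, so N ≥ 3.14.
So 4 decimal places suffice (0.798 m); 3 would allow up to 7.98 m.

4 decimal places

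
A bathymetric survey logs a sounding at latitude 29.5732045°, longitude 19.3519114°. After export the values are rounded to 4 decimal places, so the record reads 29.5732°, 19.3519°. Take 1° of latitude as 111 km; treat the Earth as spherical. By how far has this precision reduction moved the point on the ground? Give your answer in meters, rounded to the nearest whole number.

The latitude changed by +0.0000045° and the longitude by +0.0000114°.
North–south shift: 0.0000045 × 111000 = 0.4995 m.
E–W at 29.5732°: 0.0000114° × 111000 × cos 29.5732° = 0.0000114 × 111000 × 0.8697 ≈ 1.10055 m.
Distance: √(0.4995² + 1.10055²) ≈ 1.2086 m.

1 meters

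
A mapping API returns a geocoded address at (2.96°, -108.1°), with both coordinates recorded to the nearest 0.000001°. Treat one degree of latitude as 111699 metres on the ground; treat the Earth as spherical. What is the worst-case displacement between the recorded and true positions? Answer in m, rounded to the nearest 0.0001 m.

Rounding to 6 decimal places leaves each coordinate within ±5e-07° of the true value.
N–S: 5e-07° × 111699 m/° = 0.0558495 m.
E–W at 2.96°: 5e-07° × 111699 × cos 2.96° = 5e-07 × 111699 × 0.9987 ≈ 0.055775 m.
Worst case both components are at the extreme and orthogonal: √(0.0558495² + 0.055775²) ≈ 0.0789304 m.

0.0789 m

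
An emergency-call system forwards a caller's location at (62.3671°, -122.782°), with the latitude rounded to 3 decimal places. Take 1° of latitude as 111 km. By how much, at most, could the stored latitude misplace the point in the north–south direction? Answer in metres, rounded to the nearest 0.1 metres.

Rounding to 3 decimal places leaves the latitude within ±0.0005° of the true value.
Along the meridian that is 0.0005° × 111000 m/° = 55.5 m.

55.5 metres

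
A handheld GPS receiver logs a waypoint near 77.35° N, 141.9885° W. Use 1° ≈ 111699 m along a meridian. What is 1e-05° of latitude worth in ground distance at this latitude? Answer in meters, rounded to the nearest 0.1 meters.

1e-05° × 111699 m/° = 1.11699 m.

1.1 meters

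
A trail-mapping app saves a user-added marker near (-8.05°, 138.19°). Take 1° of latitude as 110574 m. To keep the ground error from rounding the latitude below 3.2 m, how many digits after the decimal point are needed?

5 decimal places

One degree of latitude covers 110574 m.
N decimal places → at most half a unit in the last place, 0.5 × 10⁻ᴺ° = 110574/2 × 10⁻ᴺ m.
Need 0.5 × 110574 × 10⁻ᴺ ≤ 3.2 → 10⁻ᴺ ≤ 5.788e-05, so N ≥ 4.24.
At 4 places the error can reach 5.53 m, but 5 places keeps it to 0.553 m.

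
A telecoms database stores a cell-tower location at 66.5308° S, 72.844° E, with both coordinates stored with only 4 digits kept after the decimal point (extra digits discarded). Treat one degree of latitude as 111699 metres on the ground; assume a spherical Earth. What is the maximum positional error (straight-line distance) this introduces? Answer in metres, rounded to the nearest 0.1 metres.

Truncating at 4 decimal places can drop up to a full unit in the last place, so each coordinate may be off by as much as 0.0001°.
N–S: 0.0001° × 111699 m/° = 11.1699 m.
Longitude error → 0.0001 × 111699 × cos 66.5308° = 0.0001 × 111699 × 0.3983 ≈ 4.44848 m.
Worst case both components are at the extreme and orthogonal: √(11.1699² + 4.44848²) ≈ 12.0231 m.

12.0 metres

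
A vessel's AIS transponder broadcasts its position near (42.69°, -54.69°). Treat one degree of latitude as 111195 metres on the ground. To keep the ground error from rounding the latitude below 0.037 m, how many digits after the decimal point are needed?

7 decimal places

One degree of latitude covers 111195 m.
Rounding to N decimal places gives at most 0.5 × 10⁻ᴺ degrees of error, i.e. 0.5 × 10⁻ᴺ × 111195 m.
Setting 55597.5 × 10⁻ᴺ ≤ 0.037 gives 10ᴺ ≥ 1.503e+06, i.e. N ≥ 6.18.
At 6 places the error can reach 0.0556 m, but 7 places keeps it to 0.00556 m.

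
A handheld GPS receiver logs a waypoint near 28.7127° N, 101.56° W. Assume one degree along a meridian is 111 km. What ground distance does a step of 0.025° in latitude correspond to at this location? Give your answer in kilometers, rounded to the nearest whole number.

0.025° × 111000 m/° = 2775 m.
That is 2775 m = 2.775 km.

3 kilometers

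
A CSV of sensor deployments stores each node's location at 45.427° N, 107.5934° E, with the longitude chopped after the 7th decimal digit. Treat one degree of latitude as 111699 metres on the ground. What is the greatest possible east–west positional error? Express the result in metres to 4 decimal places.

0.0078 metres

Truncating at 7 decimal places can drop up to a full unit in the last place, so the longitude may be off by as much as 1e-07°.
Parallels shrink by cos φ, so at 45.427° a degree of longitude is 111699 × 0.7018 ≈ 78392.3 m.
East–west error: 1e-07° × 78392.3 m/° ≈ 0.00783923 m.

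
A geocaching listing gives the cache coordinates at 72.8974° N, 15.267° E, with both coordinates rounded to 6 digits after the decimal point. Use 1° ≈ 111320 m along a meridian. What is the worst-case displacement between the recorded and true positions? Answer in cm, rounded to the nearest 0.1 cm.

5.8 cm

Rounding to 6 decimal places leaves each coordinate within ±5e-07° of the true value.
Latitude error → 5e-07 × 111320 = 0.05566 m along the meridian.
East–west component at 72.8974°: 5e-07° × 111320 × cos 72.8974° ≈ 5e-07 × 32737.4 ≈ 0.0163687 m.
Combining orthogonally: (0.05566² + 0.0163687²)^½ ≈ 0.058017 m.
That is 0.058017 m = 5.8017 cm.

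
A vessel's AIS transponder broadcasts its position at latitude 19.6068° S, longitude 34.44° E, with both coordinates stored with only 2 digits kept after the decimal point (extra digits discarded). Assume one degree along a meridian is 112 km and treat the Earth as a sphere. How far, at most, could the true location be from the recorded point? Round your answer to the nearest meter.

1539 meters

Truncating at 2 decimal places can drop up to a full unit in the last place, so each coordinate may be off by as much as 0.01°.
Latitude error → 0.01 × 112000 = 1120 m along the meridian.
East–west component at 19.6068°: 0.01° × 112000 × cos 19.6068° ≈ 0.01 × 105506 ≈ 1055.06 m.
The two errors are perpendicular, so the maximum displacement is √(1120² + 1055.06²) ≈ 1538.68 m.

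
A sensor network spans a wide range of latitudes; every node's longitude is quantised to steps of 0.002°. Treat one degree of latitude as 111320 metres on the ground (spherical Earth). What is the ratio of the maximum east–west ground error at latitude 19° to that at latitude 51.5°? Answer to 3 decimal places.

With a 0.002° grid the true value lies within half a step, ±0.002°/2 = ±0.001°, of the stored one.
Error at 19° = 0.001° × 111320 × cos 19° ≈ 111.32 × 0.9455 = 105.26 m.
At 51.5°: 0.001° × 111320 × cos 51.5° = 0.001 × 111320 × 0.6225 ≈ 69.298 m.
Ratio: 105.26 / 69.298 = cos 19° / cos 51.5° ≈ 1.5189.

1.519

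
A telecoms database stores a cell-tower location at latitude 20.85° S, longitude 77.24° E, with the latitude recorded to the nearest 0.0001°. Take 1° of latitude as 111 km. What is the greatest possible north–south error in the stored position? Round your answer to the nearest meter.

6 meters

Rounding to 4 decimal places leaves the latitude within ±5e-05° of the true value.
Along the meridian that is 5e-05° × 111000 m/° = 5.55 m.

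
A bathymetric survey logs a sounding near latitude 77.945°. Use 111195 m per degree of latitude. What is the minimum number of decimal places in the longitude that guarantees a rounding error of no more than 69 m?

3

At 77.945° one degree of longitude covers 111195 × cos 77.945° ≈ 111195 × 0.2089 ≈ 23223.1 m.
Rounding to N decimal places gives at most 0.5 × 10⁻ᴺ degrees of error, i.e. 0.5 × 10⁻ᴺ × 23223.1 m.
Need 0.5 × 23223.1 × 10⁻ᴺ ≤ 69 → 10⁻ᴺ ≤ 5.942e-03, so N ≥ 2.23.
N = 2 would give 116 m (too coarse); N = 3 gives 11.6 m ≤ 69 m.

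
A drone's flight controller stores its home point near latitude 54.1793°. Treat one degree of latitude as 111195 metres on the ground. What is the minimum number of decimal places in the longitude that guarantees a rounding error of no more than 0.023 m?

7 decimal places

At 54.1793° one degree of longitude covers 111195 × cos 54.1793° ≈ 111195 × 0.5853 ≈ 65076.9 m.
N decimal places → at most half a unit in the last place, 0.5 × 10⁻ᴺ° = 65076.9/2 × 10⁻ᴺ m.
Need 0.5 × 65076.9 × 10⁻ᴺ ≤ 0.023 → 10⁻ᴺ ≤ 7.069e-07, so N ≥ 6.15.
N = 6 would give 0.0325 m (too coarse); N = 7 gives 0.00325 m ≤ 0.023 m.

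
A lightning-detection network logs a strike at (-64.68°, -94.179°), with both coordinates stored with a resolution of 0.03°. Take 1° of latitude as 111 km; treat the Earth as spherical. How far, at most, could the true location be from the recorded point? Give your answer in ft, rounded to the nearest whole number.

With a 0.03° grid the true value lies within half a step, ±0.03°/2 = ±0.015°, of the stored one.
North–south component: 0.015° × 111000 = 1665 m.
East–west component at 64.68°: 0.015° × 111000 × cos 64.68° ≈ 0.015 × 47471.7 ≈ 712.076 m.
Combining orthogonally: (1665² + 712.076²)^½ ≈ 1810.88 m.
In feet: 1810.88 m ÷ 0.3048 ≈ 5941.2 ft.

5941 ft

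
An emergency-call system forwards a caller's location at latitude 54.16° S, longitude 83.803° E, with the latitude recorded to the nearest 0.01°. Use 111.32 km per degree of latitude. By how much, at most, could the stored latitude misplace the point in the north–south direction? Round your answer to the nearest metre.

Rounding to 2 decimal places leaves the latitude within ±0.005° of the true value.
So the N–S error is at most 0.005 × 111320 = 556.6 m.

557 metres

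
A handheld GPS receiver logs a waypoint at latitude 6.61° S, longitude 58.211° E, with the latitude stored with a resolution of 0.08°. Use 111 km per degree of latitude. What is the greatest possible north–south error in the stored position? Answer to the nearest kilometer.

4 kilometers

With a 0.08° grid the true value lies within half a step, ±0.08°/2 = ±0.04°, of the stored one.
So the N–S error is at most 0.04 × 111000 = 4440 m.
That is 4440 m = 4.44 km.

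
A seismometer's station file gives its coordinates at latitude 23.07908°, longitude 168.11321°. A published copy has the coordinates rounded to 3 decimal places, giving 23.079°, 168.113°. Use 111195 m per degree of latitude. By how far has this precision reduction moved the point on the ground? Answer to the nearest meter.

The latitude changed by +0.00008° and the longitude by +0.00021°.
N–S: 0.00008° × 111195 m/° = 8.8956 m.
E–W at 23.079°: 0.00021° × 111195 × cos 23.079° = 0.00021 × 111195 × 0.9200 ≈ 21.4821 m.
Combined displacement = (8.8956² + 21.4821²)^½ ≈ 23.251 m.

23 meters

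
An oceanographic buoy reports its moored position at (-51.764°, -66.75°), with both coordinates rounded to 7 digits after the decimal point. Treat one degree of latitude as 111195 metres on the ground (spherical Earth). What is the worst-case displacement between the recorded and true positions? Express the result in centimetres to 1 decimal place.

Rounding to 7 decimal places leaves each coordinate within ±5e-08° of the true value.
Latitude error → 5e-08 × 111195 = 0.00555975 m along the meridian.
East–west component at 51.764°: 5e-08° × 111195 × cos 51.764° ≈ 5e-08 × 68818.8 ≈ 0.00344094 m.
The two errors are perpendicular, so the maximum displacement is √(0.00555975² + 0.00344094²) ≈ 0.00653842 m.
That is 0.00653842 m = 0.65384 cm.

0.7 centimetres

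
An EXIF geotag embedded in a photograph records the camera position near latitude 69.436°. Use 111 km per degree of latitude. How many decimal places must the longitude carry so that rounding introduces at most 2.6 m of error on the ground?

At 69.436° one degree of longitude covers 111000 × cos 69.436° ≈ 111000 × 0.3513 ≈ 38989.1 m.
Rounding to N decimal places gives at most 0.5 × 10⁻ᴺ degrees of error, i.e. 0.5 × 10⁻ᴺ × 38989.1 m.
Need 0.5 × 38989.1 × 10⁻ᴺ ≤ 2.6 → 10⁻ᴺ ≤ 1.334e-04, so N ≥ 3.87.
So 4 decimal places suffice (1.95 m); 3 would allow up to 19.5 m.

4 decimal places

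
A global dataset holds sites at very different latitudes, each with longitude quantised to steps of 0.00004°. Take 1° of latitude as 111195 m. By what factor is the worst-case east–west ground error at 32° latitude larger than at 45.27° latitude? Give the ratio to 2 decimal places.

1.21

With a 0.00004° grid the true value lies within half a step, ±0.00004°/2 = ±2e-05°, of the stored one.
At 32°: 2e-05° × 111195 × cos 32° = 2e-05 × 111195 × 0.8480 ≈ 1.886 m.
At 45.27°: 2e-05° × 111195 × cos 45.27° = 2e-05 × 111195 × 0.7038 ≈ 1.5651 m.
The ratio reduces to cos 32° / cos 45.27° = 0.8480/0.7038 ≈ 1.2050.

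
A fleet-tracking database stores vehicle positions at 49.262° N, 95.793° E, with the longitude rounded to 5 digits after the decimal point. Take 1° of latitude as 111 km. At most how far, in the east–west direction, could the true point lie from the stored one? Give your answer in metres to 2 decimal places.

Rounding to 5 decimal places leaves the longitude within ±5e-06° of the true value.
One degree of longitude at 49.262° is 111000 × cos 49.262° ≈ 111000 × 0.6526 = 72438.7 m.
East–west error: 5e-06° × 72438.7 m/° ≈ 0.362194 m.

0.36 metres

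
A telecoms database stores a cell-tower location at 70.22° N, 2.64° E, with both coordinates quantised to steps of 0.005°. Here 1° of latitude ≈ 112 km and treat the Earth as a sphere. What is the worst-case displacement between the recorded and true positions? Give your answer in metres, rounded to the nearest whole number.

296 metres

With a 0.005° grid the true value lies within half a step, ±0.005°/2 = ±0.0025°, of the stored one.
N–S: 0.0025° × 112000 m/° = 280 m.
East–west component at 70.22°: 0.0025° × 112000 × cos 70.22° ≈ 0.0025 × 37901.9 ≈ 94.7547 m.
The two errors are perpendicular, so the maximum displacement is √(280² + 94.7547²) ≈ 295.598 m.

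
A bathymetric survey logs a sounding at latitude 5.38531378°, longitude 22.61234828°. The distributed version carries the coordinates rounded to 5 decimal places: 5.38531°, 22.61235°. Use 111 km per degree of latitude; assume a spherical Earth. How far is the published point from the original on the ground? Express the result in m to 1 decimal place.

The latitude changed by +0.00000378° and the longitude by -0.00000172°.
N–S: 0.00000378° × 111000 m/° = 0.41958 m.
E–W at 5.38531°: -0.00000172° × 111000 × cos 5.38531° = -0.00000172 × 111000 × 0.9956 ≈ -0.190077 m.
Combined displacement = (0.41958² + 0.190077²)^½ ≈ 0.460626 m.

0.5 m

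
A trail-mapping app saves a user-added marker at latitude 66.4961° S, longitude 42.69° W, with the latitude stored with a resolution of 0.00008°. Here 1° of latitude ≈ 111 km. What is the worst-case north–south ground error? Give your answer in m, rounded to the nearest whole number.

With a 0.00008° grid the true value lies within half a step, ±0.00008°/2 = ±4e-05°, of the stored one.
So the N–S error is at most 4e-05 × 111000 = 4.44 m.

4 m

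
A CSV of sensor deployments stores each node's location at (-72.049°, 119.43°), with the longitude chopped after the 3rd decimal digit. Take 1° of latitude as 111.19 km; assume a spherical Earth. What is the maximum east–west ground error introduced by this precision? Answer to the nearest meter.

34 meters

Truncating at 3 decimal places can drop up to a full unit in the last place, so the longitude may be off by as much as 0.001°.
One degree of longitude at 72.049° is 111190 × cos 72.049° ≈ 111190 × 0.3082 = 34269.2 m.
East–west error: 0.001° × 34269.2 m/° ≈ 34.2692 m.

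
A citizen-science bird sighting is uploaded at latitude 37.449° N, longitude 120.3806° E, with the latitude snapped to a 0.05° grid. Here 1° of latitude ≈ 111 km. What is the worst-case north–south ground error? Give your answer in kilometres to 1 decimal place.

2.8 kilometres

With a 0.05° grid the true value lies within half a step, ±0.05°/2 = ±0.025°, of the stored one.
So the N–S error is at most 0.025 × 111000 = 2775 m.
That is 2775 m = 2.775 km.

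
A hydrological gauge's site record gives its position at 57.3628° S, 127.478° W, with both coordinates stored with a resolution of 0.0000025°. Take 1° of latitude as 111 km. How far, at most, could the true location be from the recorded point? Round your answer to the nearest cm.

16 cm

With a 0.0000025° grid the true value lies within half a step, ±0.0000025°/2 = ±1.25e-06°, of the stored one.
N–S: 1.25e-06° × 111000 m/° = 0.13875 m.
E–W at 57.3628°: 1.25e-06° × 111000 × cos 57.3628° = 1.25e-06 × 111000 × 0.5393 ≈ 0.0748303 m.
The two errors are perpendicular, so the maximum displacement is √(0.13875² + 0.0748303²) ≈ 0.157642 m.
That is 0.157642 m = 15.764 cm.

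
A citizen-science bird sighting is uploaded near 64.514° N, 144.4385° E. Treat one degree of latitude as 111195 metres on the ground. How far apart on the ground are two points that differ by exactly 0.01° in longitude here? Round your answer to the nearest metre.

478 metres

At 64.514° a degree of longitude is 111195 × cos 64.514° ≈ 47846.2 m, so 0.01° corresponds to 478.462 m.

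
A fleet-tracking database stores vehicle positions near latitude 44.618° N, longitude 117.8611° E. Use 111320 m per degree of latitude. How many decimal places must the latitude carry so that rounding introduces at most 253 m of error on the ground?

3 decimal places

One degree of latitude covers 111320 m.
N decimal places → at most half a unit in the last place, 0.5 × 10⁻ᴺ° = 111320/2 × 10⁻ᴺ m.
Setting 55660 × 10⁻ᴺ ≤ 253 gives 10ᴺ ≥ 220, i.e. N ≥ 2.34.
So 3 decimal places suffice (55.7 m); 2 would allow up to 557 m.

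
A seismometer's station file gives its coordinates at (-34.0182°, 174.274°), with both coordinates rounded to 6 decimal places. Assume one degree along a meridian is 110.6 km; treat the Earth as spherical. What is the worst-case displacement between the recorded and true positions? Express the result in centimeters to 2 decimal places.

Rounding to 6 decimal places leaves each coordinate within ±5e-07° of the true value.
N–S: 5e-07° × 110600 m/° = 0.0553 m.
E–W at 34.0182°: 5e-07° × 110600 × cos 34.0182° = 5e-07 × 110600 × 0.8289 ≈ 0.045836 m.
Worst case both components are at the extreme and orthogonal: √(0.0553² + 0.045836²) ≈ 0.0718264 m.
That is 0.0718264 m = 7.1826 cm.

7.18 centimeters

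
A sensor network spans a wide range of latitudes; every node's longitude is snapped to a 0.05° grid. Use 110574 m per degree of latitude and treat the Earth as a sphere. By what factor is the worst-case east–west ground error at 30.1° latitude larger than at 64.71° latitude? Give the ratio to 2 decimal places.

With a 0.05° grid the true value lies within half a step, ±0.05°/2 = ±0.025°, of the stored one.
At 30.1°: 0.025° × 110574 × cos 30.1° = 0.025 × 110574 × 0.8652 ≈ 2391.6 m.
Error at 64.71° = 0.025° × 110574 × cos 64.71° ≈ 2764.4 × 0.4272 = 1180.9 m.
Ratio: 2391.6 / 1180.9 = cos 30.1° / cos 64.71° ≈ 2.0252.

2.03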